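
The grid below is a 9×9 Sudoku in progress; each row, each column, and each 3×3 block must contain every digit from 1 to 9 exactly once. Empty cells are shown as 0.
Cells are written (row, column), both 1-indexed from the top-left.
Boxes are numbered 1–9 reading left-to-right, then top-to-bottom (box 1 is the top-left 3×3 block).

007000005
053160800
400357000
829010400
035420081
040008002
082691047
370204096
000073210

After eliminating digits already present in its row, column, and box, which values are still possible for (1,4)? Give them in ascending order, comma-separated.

Row 1 already contains {5, 7}.
Column 4 already contains {1, 2, 3, 4, 6}.
Its 3×3 block (box 2) already contains {1, 3, 5, 6, 7}.
Removing those from 1–9 leaves {8, 9} as the candidates for (1,4).

8,9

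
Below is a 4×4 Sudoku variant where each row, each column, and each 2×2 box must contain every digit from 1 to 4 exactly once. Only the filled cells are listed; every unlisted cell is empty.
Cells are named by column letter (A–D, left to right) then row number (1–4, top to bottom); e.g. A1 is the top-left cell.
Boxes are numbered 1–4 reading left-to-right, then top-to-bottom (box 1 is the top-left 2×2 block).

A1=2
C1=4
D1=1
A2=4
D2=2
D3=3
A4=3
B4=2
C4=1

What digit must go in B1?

3

Row 1 already contains {1, 2, 4}.
Column B already contains {2}.
Its 2×2 block (box 1) already contains {2, 4}.
The only value from 1–4 not eliminated is 3, so B1 = 3.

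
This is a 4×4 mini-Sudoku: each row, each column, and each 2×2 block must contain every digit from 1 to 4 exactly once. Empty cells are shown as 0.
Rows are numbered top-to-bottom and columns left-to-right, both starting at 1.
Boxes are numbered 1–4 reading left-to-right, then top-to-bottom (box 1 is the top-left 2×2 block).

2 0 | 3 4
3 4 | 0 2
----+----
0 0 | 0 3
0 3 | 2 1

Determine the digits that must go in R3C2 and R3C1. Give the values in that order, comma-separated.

2,1

For R3C2:
  Consider where 2 can go in column 2.
  R1C2 is out (row 1 already has a 2).
  So the only cell in column 2 that can hold 2 is R3C2.
  So R3C2 = 2.
For R3C1:
  Consider where 1 can go in column 1.
  R4C1 is out (row 4 already has a 1).
  So the only cell in column 1 that can hold 1 is R3C1.
  So R3C1 = 1.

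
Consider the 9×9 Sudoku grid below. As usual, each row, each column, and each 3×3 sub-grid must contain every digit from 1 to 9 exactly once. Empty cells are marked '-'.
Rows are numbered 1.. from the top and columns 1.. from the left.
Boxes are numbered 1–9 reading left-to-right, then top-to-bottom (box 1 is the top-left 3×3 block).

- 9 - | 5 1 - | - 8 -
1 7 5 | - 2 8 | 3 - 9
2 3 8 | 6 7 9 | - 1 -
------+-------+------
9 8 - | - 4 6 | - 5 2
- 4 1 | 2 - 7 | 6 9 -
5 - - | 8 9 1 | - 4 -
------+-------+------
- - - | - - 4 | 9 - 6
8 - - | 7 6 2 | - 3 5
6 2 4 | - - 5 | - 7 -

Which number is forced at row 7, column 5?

8

Cell row 7, column 5 itself could take any of {3, 8} by direct elimination.
Consider where 8 can go in row 7.
row 7, column 1 is out (column 1 already has a 8).
row 7, column 2 is out (column 2 already has a 8).
row 7, column 3 is out (column 3 already has a 8).
row 7, column 4 is out (column 4 already has a 8).
row 7, column 8 is out (column 8 already has a 8).
So the only cell in row 7 that can hold 8 is row 7, column 5.
Therefore row 7, column 5 = 8.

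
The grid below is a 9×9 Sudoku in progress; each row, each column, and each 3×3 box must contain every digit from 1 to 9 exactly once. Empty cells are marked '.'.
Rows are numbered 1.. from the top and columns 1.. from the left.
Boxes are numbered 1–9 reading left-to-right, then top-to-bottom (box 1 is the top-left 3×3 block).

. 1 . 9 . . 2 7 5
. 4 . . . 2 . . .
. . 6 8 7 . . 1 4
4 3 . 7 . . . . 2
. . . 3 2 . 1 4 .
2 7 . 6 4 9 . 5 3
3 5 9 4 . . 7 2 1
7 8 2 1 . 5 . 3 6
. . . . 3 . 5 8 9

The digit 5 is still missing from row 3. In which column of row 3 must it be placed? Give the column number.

1

Consider where 5 can go in row 3.
row 3, column 2 is out (column 2 already has a 5).
row 3, column 6 is out (column 6 already has a 5).
row 3, column 7 is out (column 7 already has a 5).
So the only cell in row 3 that can hold 5 is row 3, column 1.
That is column 1.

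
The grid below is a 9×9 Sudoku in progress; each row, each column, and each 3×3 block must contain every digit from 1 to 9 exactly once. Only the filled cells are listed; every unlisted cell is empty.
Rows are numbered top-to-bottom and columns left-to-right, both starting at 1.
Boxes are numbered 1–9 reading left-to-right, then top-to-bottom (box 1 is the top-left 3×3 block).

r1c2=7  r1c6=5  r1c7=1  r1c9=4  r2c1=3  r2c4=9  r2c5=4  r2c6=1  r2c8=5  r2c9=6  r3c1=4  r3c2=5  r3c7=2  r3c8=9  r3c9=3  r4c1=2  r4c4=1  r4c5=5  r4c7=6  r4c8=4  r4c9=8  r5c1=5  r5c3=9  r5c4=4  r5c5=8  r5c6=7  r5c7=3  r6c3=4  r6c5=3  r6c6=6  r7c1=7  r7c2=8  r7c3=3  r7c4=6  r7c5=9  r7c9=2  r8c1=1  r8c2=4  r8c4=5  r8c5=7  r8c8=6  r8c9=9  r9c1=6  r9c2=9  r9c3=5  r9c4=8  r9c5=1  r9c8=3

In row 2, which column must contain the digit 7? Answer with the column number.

7

Consider where 7 can go in row 2.
r2c2 is out (column 2 already has a 7).
r2c3 is out (box 1 already has a 7).
So the only cell in row 2 that can hold 7 is r2c7.
That is column 7.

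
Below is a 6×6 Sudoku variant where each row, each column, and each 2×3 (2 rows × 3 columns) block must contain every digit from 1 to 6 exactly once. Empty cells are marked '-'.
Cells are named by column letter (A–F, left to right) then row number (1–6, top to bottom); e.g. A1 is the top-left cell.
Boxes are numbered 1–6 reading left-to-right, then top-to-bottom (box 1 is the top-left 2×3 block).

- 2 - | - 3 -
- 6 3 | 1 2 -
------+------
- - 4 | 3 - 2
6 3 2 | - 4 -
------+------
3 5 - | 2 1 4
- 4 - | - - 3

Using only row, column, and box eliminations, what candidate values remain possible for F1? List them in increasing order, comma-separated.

Row 1 already contains {2, 3}.
Column F already contains {2, 3, 4}.
Its 2×3 block (box 2) already contains {1, 2, 3}.
Removing those from 1–6 leaves {5, 6} as the candidates for F1.

5,6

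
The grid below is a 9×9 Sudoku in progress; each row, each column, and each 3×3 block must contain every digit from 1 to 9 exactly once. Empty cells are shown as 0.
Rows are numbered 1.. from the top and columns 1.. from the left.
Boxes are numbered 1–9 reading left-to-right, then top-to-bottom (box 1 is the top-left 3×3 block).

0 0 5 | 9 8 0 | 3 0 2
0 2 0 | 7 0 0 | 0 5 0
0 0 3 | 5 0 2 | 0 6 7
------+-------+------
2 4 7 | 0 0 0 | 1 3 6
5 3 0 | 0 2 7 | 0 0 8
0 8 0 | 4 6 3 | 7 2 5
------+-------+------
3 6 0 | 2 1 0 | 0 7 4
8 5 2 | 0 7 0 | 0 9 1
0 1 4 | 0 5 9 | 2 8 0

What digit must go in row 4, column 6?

Cell row 4, column 6 itself could take any of {5, 8} by direct elimination.
Consider where 5 can go in box 5.
row 4, column 4 is out (column 4 already has a 5).
row 4, column 5 is out (column 5 already has a 5).
row 5, column 4 is out (row 5 already has a 5).
So the only cell in box 5 that can hold 5 is row 4, column 6.
Therefore row 4, column 6 = 5.

5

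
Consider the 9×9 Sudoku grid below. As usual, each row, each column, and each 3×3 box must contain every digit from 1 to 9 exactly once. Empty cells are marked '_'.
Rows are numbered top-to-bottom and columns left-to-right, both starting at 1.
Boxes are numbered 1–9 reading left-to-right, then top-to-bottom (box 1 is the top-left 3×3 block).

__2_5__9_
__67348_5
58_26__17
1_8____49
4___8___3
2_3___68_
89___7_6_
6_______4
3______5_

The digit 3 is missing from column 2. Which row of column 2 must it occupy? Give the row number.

1

Consider where 3 can go in column 2.
r2c2 is out (row 2 already has a 3). r4c2 is out (box 4 already has a 3). r5c2 is out (row 5 already has a 3). r6c2 is out (row 6 already has a 3). The remaining empty cells in column 2 are similarly blocked.
So the only cell in column 2 that can hold 3 is r1c2.
That is row 1.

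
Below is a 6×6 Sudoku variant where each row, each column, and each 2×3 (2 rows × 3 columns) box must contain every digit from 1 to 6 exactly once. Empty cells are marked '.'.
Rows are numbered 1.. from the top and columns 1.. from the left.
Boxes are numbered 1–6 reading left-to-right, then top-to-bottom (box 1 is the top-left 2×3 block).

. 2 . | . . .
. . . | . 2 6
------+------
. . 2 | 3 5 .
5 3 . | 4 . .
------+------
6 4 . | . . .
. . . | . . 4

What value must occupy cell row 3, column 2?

Cell row 3, column 2 itself could take any of {1, 6} by direct elimination.
Consider where 6 can go in column 2.
row 2, column 2 is out (row 2 already has a 6).
row 6, column 2 is out (box 5 already has a 6).
So the only cell in column 2 that can hold 6 is row 3, column 2.
Therefore row 3, column 2 = 6.

6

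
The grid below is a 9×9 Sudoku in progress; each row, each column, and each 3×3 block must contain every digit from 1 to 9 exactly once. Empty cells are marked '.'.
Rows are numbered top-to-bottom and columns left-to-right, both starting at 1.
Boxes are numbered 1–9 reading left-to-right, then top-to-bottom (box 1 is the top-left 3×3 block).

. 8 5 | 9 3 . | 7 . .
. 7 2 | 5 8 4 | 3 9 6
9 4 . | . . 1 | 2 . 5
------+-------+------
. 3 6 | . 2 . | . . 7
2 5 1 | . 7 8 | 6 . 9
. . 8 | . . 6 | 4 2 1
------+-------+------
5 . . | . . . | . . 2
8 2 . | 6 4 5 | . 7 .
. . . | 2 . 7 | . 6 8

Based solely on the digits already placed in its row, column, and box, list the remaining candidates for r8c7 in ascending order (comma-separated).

1,9

Row 8 already contains {2, 4, 5, 6, 7, 8}.
Column 7 already contains {2, 3, 4, 6, 7}.
Its 3×3 block (box 9) already contains {2, 6, 7, 8}.
Removing those from 1–9 leaves {1, 9} as the candidates for r8c7.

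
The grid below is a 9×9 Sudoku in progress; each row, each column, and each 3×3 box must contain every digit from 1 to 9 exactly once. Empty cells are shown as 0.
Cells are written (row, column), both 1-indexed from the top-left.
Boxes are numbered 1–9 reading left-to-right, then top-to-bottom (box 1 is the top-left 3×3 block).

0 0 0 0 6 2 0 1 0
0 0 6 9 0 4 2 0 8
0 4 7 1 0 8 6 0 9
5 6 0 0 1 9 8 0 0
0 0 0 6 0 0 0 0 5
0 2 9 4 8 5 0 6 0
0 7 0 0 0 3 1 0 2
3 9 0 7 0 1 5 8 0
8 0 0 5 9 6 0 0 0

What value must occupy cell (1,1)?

9

Row 1 already contains {1, 2, 6}.
Column 1 already contains {3, 5, 8}.
Its 3×3 block (box 1) already contains {4, 6, 7}.
The only value from 1–9 not eliminated is 9, so (1,1) = 9.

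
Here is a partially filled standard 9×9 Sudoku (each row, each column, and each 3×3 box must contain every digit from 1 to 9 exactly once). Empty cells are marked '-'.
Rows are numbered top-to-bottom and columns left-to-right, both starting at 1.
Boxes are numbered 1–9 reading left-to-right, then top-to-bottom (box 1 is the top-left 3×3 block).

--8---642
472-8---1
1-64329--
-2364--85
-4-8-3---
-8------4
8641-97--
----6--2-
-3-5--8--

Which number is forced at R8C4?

3

Cell R8C4 itself could take any of {3, 7} by direct elimination.
Consider where 3 can go in box 8.
R7C5 is out (column 5 already has a 3).
R8C6 is out (column 6 already has a 3).
R9C5 is out (row 9 already has a 3).
R9C6 is out (row 9 already has a 3).
So the only cell in box 8 that can hold 3 is R8C4.
Therefore R8C4 = 3.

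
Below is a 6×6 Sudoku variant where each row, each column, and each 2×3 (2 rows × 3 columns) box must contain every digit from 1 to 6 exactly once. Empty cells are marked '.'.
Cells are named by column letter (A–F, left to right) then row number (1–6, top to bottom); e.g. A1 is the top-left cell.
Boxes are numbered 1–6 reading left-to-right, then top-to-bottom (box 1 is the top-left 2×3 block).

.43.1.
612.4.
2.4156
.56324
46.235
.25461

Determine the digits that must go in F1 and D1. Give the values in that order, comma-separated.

For F1:
  Row 1 already contains {1, 3, 4}.
  Column F already contains {1, 4, 5, 6}.
  Its 2×3 block (box 2) already contains {1, 4}.
  The only value from 1–6 not eliminated is 2, so F1 = 2.
For D1:
  Consider where 6 can go in column D.
  D2 is out (row 2 already has a 6).
  So the only cell in column D that can hold 6 is D1.
  So D1 = 6.

2,6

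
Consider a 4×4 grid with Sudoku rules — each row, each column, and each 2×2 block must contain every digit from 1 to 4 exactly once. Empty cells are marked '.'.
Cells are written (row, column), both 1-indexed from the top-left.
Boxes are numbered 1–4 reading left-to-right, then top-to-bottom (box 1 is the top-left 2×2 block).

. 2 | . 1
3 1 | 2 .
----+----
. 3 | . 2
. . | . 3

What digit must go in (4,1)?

Cell (4,1) itself could take any of {1, 2, 4} by direct elimination.
Consider where 2 can go in box 3.
(3,1) is out (row 3 already has a 2).
(4,2) is out (column 2 already has a 2).
So the only cell in box 3 that can hold 2 is (4,1).
Therefore (4,1) = 2.

2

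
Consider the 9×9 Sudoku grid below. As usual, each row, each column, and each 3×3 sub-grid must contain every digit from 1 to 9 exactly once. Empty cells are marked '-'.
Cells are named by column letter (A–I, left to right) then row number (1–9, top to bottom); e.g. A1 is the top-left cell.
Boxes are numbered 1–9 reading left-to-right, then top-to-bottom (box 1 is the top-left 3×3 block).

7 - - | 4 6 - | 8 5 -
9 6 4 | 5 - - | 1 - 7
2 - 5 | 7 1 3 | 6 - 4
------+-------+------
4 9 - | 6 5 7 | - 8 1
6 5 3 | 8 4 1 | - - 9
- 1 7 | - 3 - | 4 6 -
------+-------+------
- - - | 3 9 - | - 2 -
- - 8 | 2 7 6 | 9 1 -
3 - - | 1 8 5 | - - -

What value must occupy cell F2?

Cell F2 itself could take any of {2, 8} by direct elimination.
Consider where 8 can go in column F.
F1 is out (row 1 already has a 8).
F6 is out (box 5 already has a 8).
F7 is out (box 8 already has a 8).
So the only cell in column F that can hold 8 is F2.
Therefore F2 = 8.

8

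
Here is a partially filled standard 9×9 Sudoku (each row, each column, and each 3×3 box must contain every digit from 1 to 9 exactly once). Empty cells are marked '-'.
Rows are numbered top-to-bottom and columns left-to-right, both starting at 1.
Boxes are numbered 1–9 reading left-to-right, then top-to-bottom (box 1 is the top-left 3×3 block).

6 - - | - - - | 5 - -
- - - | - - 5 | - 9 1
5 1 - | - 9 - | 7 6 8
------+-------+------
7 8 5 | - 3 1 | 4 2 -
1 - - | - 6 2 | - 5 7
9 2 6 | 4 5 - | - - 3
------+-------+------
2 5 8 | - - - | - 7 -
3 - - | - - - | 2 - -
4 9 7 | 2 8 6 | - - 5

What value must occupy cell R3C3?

2

Cell R3C3 itself could take any of {2, 3, 4} by direct elimination.
Consider where 2 can go in row 3.
R3C4 is out (column 4 already has a 2).
R3C6 is out (column 6 already has a 2).
So the only cell in row 3 that can hold 2 is R3C3.
Therefore R3C3 = 2.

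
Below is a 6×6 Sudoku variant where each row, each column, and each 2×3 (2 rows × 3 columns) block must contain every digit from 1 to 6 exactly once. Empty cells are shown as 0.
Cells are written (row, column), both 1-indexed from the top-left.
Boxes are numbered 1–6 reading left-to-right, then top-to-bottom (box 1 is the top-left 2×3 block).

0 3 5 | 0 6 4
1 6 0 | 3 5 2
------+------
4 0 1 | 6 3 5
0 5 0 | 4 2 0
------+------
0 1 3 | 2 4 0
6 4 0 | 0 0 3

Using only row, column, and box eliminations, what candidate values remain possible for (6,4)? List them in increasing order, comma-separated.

Row 6 already contains {3, 4, 6}.
Column 4 already contains {2, 3, 4, 6}.
Its 2×3 block (box 6) already contains {2, 3, 4}.
Removing those from 1–6 leaves {1, 5} as the candidates for (6,4).

1,5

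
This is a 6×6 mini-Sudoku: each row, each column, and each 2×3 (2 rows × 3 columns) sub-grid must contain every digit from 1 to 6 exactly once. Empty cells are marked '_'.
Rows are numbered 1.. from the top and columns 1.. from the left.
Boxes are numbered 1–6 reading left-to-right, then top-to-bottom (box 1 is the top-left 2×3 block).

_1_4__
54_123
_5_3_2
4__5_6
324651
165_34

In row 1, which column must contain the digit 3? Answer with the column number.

3

Consider where 3 can go in row 1.
row 1, column 1 is out (column 1 already has a 3).
row 1, column 5 is out (column 5 already has a 3).
row 1, column 6 is out (column 6 already has a 3).
So the only cell in row 1 that can hold 3 is row 1, column 3.
That is column 3.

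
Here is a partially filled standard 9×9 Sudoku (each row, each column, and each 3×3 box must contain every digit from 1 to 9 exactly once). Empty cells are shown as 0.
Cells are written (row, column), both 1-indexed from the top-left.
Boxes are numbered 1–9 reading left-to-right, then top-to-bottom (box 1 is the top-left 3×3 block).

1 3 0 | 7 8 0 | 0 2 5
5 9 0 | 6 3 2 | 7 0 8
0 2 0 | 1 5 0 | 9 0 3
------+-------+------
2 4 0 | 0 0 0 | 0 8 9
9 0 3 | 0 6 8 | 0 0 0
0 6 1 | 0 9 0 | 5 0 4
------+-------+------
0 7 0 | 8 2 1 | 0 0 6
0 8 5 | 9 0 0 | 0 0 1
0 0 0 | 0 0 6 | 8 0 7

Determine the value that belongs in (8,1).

Cell (8,1) itself could take any of {3, 4, 6} by direct elimination.
Consider where 6 can go in box 7.
(7,1) is out (row 7 already has a 6).
(7,3) is out (row 7 already has a 6).
(9,1) is out (row 9 already has a 6).
(9,2) is out (row 9 already has a 6).
(9,3) is out (row 9 already has a 6).
So the only cell in box 7 that can hold 6 is (8,1).
Therefore (8,1) = 6.

6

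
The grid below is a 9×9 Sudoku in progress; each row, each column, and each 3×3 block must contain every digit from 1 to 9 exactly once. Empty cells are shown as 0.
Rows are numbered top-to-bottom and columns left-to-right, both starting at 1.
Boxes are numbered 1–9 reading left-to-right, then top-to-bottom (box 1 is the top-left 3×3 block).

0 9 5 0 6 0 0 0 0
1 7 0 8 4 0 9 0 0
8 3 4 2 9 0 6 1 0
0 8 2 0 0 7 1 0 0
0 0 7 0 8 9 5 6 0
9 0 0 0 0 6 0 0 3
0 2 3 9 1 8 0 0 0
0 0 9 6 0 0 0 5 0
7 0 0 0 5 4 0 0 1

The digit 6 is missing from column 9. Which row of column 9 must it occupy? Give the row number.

7

Consider where 6 can go in column 9.
r1c9 is out (row 1 already has a 6). r2c9 is out (box 3 already has a 6). r3c9 is out (row 3 already has a 6). r4c9 is out (box 6 already has a 6). The remaining empty cells in column 9 are similarly blocked.
So the only cell in column 9 that can hold 6 is r7c9.
That is row 7.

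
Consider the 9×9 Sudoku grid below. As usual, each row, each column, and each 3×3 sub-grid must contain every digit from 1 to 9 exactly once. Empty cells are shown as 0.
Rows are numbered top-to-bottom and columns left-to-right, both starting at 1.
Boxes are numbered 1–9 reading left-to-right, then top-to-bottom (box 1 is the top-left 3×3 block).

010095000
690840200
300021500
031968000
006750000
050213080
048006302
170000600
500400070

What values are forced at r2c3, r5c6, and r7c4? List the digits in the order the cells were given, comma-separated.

For r2c3:
  Consider where 5 can go in row 2.
  r2c6 is out (column 6 already has a 5).
  r2c8 is out (box 3 already has a 5).
  r2c9 is out (box 3 already has a 5).
  So the only cell in row 2 that can hold 5 is r2c3.
  So r2c3 = 5.
For r5c6:
  Row 5 already contains {5, 6, 7}.
  Column 6 already contains {1, 3, 5, 6, 8}.
  Its 3×3 block (box 5) already contains {1, 2, 3, 5, 6, 7, 8, 9}.
  The only value from 1–9 not eliminated is 4, so r5c6 = 4.
For r7c4:
  Consider where 1 can go in column 4.
  r1c4 is out (row 1 already has a 1).
  r3c4 is out (row 3 already has a 1).
  r8c4 is out (row 8 already has a 1).
  So the only cell in column 4 that can hold 1 is r7c4.
  So r7c4 = 1.

5,4,1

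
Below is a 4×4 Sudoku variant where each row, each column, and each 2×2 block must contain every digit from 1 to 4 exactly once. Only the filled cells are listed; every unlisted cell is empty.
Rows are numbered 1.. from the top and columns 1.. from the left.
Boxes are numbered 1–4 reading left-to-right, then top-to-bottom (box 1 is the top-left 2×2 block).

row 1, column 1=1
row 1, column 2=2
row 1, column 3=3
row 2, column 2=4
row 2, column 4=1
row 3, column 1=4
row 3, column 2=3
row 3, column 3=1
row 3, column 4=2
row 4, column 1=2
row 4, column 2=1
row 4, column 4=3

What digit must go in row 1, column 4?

Row 1 already contains {1, 2, 3}.
Column 4 already contains {1, 2, 3}.
Its 2×2 block (box 2) already contains {1, 3}.
The only value from 1–4 not eliminated is 4, so row 1, column 4 = 4.

4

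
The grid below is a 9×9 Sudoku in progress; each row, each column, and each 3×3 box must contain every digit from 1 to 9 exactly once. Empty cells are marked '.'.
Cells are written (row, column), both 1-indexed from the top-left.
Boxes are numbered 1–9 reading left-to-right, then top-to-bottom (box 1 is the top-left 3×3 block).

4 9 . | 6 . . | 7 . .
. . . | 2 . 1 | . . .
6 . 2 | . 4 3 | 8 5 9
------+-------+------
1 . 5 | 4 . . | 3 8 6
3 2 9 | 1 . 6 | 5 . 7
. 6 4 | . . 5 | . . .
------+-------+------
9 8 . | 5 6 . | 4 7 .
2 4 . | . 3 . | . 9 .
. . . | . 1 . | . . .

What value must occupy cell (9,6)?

Cell (9,6) itself could take any of {2, 4, 7, 8, 9} by direct elimination.
Consider where 4 can go in column 6.
(1,6) is out (row 1 already has a 4).
(4,6) is out (row 4 already has a 4).
(7,6) is out (row 7 already has a 4).
(8,6) is out (row 8 already has a 4).
So the only cell in column 6 that can hold 4 is (9,6).
Therefore (9,6) = 4.

4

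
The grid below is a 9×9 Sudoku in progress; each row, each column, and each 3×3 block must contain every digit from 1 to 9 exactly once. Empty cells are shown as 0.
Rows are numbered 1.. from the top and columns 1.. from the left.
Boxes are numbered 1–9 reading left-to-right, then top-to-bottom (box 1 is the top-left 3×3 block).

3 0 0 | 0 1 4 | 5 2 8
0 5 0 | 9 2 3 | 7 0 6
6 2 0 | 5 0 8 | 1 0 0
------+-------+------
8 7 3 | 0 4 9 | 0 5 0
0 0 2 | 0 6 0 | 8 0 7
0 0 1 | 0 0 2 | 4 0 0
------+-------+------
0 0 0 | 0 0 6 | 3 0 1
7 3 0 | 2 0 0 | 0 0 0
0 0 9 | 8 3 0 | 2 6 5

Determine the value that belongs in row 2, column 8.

4

Row 2 already contains {2, 3, 5, 6, 7, 9}.
Column 8 already contains {2, 5, 6}.
Its 3×3 block (box 3) already contains {1, 2, 5, 6, 7, 8}.
The only value from 1–9 not eliminated is 4, so row 2, column 8 = 4.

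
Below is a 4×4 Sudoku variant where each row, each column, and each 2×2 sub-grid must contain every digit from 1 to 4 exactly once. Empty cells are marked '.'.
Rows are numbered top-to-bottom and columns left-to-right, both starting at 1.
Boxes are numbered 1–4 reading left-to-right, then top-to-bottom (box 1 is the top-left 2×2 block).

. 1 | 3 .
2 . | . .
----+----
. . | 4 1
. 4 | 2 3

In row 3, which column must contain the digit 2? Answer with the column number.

Consider where 2 can go in row 3.
r3c1 is out (column 1 already has a 2).
So the only cell in row 3 that can hold 2 is r3c2.
That is column 2.

2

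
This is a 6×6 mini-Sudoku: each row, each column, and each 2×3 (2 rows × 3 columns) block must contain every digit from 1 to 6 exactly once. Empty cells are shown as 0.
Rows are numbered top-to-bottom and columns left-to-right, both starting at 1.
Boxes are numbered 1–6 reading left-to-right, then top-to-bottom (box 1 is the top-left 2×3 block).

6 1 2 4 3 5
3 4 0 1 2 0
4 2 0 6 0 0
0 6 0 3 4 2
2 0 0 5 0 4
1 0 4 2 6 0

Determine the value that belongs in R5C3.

6

Cell R5C3 itself could take any of {3, 6} by direct elimination.
Consider where 6 can go in column 3.
R2C3 is out (box 1 already has a 6).
R3C3 is out (row 3 already has a 6).
R4C3 is out (row 4 already has a 6).
So the only cell in column 3 that can hold 6 is R5C3.
Therefore R5C3 = 6.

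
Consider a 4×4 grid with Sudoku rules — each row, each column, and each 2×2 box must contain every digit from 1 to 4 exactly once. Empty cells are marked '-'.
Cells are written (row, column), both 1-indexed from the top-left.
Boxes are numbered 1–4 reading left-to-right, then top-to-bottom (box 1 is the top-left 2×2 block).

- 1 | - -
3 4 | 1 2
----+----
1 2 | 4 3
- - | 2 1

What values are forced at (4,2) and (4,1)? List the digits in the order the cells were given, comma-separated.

For (4,2):
  Row 4 already contains {1, 2}.
  Column 2 already contains {1, 2, 4}.
  Its 2×2 block (box 3) already contains {1, 2}.
  The only value from 1–4 not eliminated is 3, so (4,2) = 3.
For (4,1):
  Row 4 already contains {1, 2}.
  Column 1 already contains {1, 3}.
  Its 2×2 block (box 3) already contains {1, 2}.
  The only value from 1–4 not eliminated is 4, so (4,1) = 4.

3,4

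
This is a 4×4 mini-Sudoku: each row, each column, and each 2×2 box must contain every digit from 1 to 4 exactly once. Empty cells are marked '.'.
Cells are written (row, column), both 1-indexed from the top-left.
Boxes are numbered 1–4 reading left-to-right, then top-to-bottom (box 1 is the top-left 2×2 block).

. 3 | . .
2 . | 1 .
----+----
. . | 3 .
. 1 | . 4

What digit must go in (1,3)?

4

Cell (1,3) itself could take any of {2, 4} by direct elimination.
Consider where 4 can go in box 2.
(1,4) is out (column 4 already has a 4).
(2,4) is out (column 4 already has a 4).
So the only cell in box 2 that can hold 4 is (1,3).
Therefore (1,3) = 4.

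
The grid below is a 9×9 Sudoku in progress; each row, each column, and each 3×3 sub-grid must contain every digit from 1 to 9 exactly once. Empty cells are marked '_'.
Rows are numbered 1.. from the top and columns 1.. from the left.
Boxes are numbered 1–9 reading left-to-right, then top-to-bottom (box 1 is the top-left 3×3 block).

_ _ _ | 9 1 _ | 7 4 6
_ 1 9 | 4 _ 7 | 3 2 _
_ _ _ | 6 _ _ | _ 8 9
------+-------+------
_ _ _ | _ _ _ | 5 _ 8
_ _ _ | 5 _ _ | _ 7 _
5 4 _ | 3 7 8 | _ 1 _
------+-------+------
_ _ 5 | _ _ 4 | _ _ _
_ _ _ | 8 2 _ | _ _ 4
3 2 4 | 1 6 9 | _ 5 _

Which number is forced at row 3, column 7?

1

Row 3 already contains {6, 8, 9}.
Column 7 already contains {3, 5, 7}.
Its 3×3 block (box 3) already contains {2, 3, 4, 6, 7, 8, 9}.
The only value from 1–9 not eliminated is 1, so row 3, column 7 = 1.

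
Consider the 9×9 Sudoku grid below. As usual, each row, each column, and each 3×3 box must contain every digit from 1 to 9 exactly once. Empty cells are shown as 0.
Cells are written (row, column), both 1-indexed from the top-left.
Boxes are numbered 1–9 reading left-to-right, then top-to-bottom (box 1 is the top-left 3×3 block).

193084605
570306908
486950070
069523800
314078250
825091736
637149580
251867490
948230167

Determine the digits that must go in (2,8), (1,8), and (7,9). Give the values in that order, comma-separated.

For (2,8):
  Consider where 4 can go in row 2.
  (2,3) is out (column 3 already has a 4).
  (2,5) is out (column 5 already has a 4).
  So the only cell in row 2 that can hold 4 is (2,8).
  So (2,8) = 4.
For (1,8):
  Row 1 already contains {1, 3, 4, 5, 6, 8, 9}.
  Column 8 already contains {3, 5, 6, 7, 8, 9}.
  Its 3×3 block (box 3) already contains {5, 6, 7, 8, 9}.
  The only value from 1–9 not eliminated is 2, so (1,8) = 2.
For (7,9):
  Row 7 already contains {1, 3, 4, 5, 6, 7, 8, 9}.
  Column 9 already contains {5, 6, 7, 8}.
  Its 3×3 block (box 9) already contains {1, 4, 5, 6, 7, 8, 9}.
  The only value from 1–9 not eliminated is 2, so (7,9) = 2.

4,2,2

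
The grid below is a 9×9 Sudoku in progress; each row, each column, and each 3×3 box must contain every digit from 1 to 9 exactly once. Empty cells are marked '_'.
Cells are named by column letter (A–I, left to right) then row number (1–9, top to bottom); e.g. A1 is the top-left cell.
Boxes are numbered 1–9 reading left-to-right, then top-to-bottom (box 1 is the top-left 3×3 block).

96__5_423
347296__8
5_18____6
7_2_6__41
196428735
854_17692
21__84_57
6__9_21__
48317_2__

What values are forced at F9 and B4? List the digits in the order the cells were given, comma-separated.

For F9:
  Row 9 already contains {1, 2, 3, 4, 7, 8}.
  Column F already contains {2, 4, 6, 7, 8}.
  Its 3×3 block (box 8) already contains {1, 2, 4, 7, 8, 9}.
  The only value from 1–9 not eliminated is 5, so F9 = 5.
For B4:
  Row 4 already contains {1, 2, 4, 6, 7}.
  Column B already contains {1, 4, 5, 6, 8, 9}.
  Its 3×3 block (box 4) already contains {1, 2, 4, 5, 6, 7, 8, 9}.
  The only value from 1–9 not eliminated is 3, so B4 = 3.

5,3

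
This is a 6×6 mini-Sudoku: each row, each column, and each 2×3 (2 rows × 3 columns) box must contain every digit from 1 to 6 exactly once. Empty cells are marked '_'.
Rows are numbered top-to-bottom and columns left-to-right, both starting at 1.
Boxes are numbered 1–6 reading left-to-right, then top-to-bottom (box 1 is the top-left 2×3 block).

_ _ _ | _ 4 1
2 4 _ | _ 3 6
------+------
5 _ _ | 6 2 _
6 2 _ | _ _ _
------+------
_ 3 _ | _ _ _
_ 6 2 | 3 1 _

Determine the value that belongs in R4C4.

1

Cell R4C4 itself could take any of {1, 4, 5} by direct elimination.
Consider where 1 can go in column 4.
R1C4 is out (row 1 already has a 1).
R2C4 is out (box 2 already has a 1).
R5C4 is out (box 6 already has a 1).
So the only cell in column 4 that can hold 1 is R4C4.
Therefore R4C4 = 1.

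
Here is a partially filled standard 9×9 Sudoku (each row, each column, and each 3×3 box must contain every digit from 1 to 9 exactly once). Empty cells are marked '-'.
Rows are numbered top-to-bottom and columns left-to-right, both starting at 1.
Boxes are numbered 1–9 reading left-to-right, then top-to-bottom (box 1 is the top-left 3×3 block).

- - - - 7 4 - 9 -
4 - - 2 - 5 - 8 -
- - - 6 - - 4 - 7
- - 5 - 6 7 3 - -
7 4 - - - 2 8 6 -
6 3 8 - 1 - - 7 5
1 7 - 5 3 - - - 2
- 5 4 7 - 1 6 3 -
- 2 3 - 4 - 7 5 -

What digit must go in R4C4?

Cell R4C4 itself could take any of {4, 8, 9} by direct elimination.
Consider where 8 can go in row 4.
R4C1 is out (box 4 already has a 8).
R4C2 is out (box 4 already has a 8).
R4C8 is out (column 8 already has a 8).
R4C9 is out (box 6 already has a 8).
So the only cell in row 4 that can hold 8 is R4C4.
Therefore R4C4 = 8.

8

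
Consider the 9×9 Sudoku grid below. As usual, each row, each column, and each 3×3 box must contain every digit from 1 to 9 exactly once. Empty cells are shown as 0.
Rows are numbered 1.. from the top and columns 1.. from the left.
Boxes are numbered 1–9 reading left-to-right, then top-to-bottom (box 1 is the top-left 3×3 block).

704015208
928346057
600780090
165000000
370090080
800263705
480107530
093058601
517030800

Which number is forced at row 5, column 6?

Cell row 5, column 6 itself could take any of {1, 4} by direct elimination.
Consider where 1 can go in column 6.
row 3, column 6 is out (box 2 already has a 1).
row 4, column 6 is out (row 4 already has a 1).
row 9, column 6 is out (row 9 already has a 1).
So the only cell in column 6 that can hold 1 is row 5, column 6.
Therefore row 5, column 6 = 1.

1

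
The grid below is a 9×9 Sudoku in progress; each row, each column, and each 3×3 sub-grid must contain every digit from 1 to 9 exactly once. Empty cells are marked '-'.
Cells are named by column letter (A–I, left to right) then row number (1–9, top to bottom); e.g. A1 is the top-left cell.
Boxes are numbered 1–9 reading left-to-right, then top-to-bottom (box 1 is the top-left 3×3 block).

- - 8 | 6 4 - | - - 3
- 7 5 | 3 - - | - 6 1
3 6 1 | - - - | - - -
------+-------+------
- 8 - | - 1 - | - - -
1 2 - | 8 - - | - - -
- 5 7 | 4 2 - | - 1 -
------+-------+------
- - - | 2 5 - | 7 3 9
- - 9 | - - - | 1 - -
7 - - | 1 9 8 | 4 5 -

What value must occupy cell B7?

1

Cell B7 itself could take any of {1, 4} by direct elimination.
Consider where 1 can go in box 7.
A7 is out (column A already has a 1). C7 is out (column C already has a 1). A8 is out (row 8 already has a 1). B8 is out (row 8 already has a 1). The remaining empty cells in box 7 are similarly blocked.
So the only cell in box 7 that can hold 1 is B7.
Therefore B7 = 1.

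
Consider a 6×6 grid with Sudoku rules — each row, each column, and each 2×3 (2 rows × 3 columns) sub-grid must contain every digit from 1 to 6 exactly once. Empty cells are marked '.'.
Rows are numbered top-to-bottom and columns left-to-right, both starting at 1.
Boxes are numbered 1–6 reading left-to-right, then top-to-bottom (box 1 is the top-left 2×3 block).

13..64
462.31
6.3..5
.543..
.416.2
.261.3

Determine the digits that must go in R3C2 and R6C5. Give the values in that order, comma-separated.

1,4

For R3C2:
  Row 3 already contains {3, 5, 6}.
  Column 2 already contains {2, 3, 4, 5, 6}.
  Its 2×3 block (box 3) already contains {3, 4, 5, 6}.
  The only value from 1–6 not eliminated is 1, so R3C2 = 1.
For R6C5:
  Consider where 4 can go in box 6.
  R5C5 is out (row 5 already has a 4).
  So the only cell in box 6 that can hold 4 is R6C5.
  So R6C5 = 4.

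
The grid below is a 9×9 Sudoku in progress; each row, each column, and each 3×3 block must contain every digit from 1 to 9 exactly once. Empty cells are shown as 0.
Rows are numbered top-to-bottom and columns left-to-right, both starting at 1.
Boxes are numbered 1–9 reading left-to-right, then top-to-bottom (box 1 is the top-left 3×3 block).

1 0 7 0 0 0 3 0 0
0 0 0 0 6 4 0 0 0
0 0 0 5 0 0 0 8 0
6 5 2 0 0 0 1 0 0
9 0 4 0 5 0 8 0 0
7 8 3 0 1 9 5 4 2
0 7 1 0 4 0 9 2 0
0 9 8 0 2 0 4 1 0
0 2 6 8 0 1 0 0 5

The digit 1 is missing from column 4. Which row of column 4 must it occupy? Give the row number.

Consider where 1 can go in column 4.
R1C4 is out (row 1 already has a 1). R4C4 is out (row 4 already has a 1). R5C4 is out (box 5 already has a 1). R6C4 is out (row 6 already has a 1). The remaining empty cells in column 4 are similarly blocked.
So the only cell in column 4 that can hold 1 is R2C4.
That is row 2.

2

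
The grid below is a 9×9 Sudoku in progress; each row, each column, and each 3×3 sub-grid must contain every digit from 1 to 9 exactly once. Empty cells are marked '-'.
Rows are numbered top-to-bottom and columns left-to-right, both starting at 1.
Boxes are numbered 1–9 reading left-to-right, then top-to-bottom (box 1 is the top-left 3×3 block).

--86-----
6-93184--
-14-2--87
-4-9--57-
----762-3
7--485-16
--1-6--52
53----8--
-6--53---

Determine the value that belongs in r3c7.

6

Cell r3c7 itself could take any of {3, 6, 9} by direct elimination.
Consider where 6 can go in column 7.
r1c7 is out (row 1 already has a 6).
r6c7 is out (row 6 already has a 6).
r7c7 is out (row 7 already has a 6).
r9c7 is out (row 9 already has a 6).
So the only cell in column 7 that can hold 6 is r3c7.
Therefore r3c7 = 6.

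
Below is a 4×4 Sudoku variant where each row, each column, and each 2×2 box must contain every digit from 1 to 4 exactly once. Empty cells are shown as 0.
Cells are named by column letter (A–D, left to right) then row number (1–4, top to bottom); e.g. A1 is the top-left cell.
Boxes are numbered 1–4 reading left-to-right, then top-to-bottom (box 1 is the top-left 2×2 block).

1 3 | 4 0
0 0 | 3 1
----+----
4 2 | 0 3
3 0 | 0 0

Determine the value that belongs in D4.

Cell D4 itself could take any of {2, 4} by direct elimination.
Consider where 4 can go in row 4.
B4 is out (box 3 already has a 4).
C4 is out (column C already has a 4).
So the only cell in row 4 that can hold 4 is D4.
Therefore D4 = 4.

4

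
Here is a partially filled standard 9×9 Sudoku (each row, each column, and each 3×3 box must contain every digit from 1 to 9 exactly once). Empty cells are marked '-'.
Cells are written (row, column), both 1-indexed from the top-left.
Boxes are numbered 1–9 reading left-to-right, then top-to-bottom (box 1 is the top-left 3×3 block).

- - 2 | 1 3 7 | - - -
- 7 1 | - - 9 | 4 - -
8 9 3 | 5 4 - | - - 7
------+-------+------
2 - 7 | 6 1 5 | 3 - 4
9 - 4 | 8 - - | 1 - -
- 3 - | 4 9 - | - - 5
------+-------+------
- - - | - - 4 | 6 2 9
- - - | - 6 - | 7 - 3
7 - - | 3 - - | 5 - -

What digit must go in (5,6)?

Cell (5,6) itself could take any of {2, 3} by direct elimination.
Consider where 3 can go in box 5.
(5,5) is out (column 5 already has a 3).
(6,6) is out (row 6 already has a 3).
So the only cell in box 5 that can hold 3 is (5,6).
Therefore (5,6) = 3.

3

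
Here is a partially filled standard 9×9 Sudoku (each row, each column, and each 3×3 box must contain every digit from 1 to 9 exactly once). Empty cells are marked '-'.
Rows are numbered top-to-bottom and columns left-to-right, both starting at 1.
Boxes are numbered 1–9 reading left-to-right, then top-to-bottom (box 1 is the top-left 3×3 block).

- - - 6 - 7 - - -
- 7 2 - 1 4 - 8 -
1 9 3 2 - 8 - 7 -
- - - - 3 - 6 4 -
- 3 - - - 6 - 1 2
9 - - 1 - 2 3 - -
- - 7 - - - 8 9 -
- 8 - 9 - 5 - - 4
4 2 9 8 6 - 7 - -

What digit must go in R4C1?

2

Cell R4C1 itself could take any of {2, 5, 7, 8} by direct elimination.
Consider where 2 can go in column 1.
R1C1 is out (box 1 already has a 2).
R2C1 is out (row 2 already has a 2).
R5C1 is out (row 5 already has a 2).
R7C1 is out (box 7 already has a 2).
R8C1 is out (box 7 already has a 2).
So the only cell in column 1 that can hold 2 is R4C1.
Therefore R4C1 = 2.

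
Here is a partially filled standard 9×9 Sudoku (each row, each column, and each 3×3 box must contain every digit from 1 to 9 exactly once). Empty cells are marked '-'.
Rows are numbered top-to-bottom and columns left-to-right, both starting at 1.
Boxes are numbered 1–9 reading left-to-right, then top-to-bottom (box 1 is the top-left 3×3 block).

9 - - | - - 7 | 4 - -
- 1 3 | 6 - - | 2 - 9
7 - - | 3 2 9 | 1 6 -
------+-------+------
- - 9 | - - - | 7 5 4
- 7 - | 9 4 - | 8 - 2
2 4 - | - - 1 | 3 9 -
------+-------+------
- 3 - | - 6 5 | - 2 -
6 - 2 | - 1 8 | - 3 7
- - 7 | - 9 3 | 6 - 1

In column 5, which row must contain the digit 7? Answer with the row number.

6

Consider where 7 can go in column 5.
r1c5 is out (row 1 already has a 7).
r2c5 is out (box 2 already has a 7).
r4c5 is out (row 4 already has a 7).
So the only cell in column 5 that can hold 7 is r6c5.
That is row 6.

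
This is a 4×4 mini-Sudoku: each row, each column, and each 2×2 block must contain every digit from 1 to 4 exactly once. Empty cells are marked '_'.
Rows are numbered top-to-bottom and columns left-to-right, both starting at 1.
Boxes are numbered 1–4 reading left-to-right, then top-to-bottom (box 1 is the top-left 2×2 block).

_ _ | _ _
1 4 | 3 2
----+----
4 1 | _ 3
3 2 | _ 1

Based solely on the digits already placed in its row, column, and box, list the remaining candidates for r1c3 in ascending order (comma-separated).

Row 1 already contains {}.
Column 3 already contains {3}.
Its 2×2 block (box 2) already contains {2, 3}.
Removing those from 1–4 leaves {1, 4} as the candidates for r1c3.

1,4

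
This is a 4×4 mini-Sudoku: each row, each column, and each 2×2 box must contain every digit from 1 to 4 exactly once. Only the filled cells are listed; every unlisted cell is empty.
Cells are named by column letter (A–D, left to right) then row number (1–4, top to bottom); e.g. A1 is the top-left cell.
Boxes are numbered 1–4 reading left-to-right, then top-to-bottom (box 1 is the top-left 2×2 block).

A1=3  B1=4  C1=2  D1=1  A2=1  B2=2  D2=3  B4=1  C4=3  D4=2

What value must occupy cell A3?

2

Cell A3 itself could take any of {2, 4} by direct elimination.
Consider where 2 can go in row 3.
B3 is out (column B already has a 2).
C3 is out (column C already has a 2).
D3 is out (column D already has a 2).
So the only cell in row 3 that can hold 2 is A3.
Therefore A3 = 2.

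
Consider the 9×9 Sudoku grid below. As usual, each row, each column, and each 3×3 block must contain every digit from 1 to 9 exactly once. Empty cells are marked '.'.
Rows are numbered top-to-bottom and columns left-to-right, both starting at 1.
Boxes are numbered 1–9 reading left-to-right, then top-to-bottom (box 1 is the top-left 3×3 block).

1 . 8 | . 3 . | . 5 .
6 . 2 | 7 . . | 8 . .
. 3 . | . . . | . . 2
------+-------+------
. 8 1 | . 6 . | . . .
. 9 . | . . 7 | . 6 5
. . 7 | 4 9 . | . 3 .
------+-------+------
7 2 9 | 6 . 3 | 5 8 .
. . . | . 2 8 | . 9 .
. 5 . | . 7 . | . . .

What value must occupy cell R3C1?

Cell R3C1 itself could take any of {4, 5, 9} by direct elimination.
Consider where 9 can go in column 1.
R4C1 is out (box 4 already has a 9).
R5C1 is out (row 5 already has a 9).
R6C1 is out (row 6 already has a 9).
R8C1 is out (row 8 already has a 9).
R9C1 is out (box 7 already has a 9).
So the only cell in column 1 that can hold 9 is R3C1.
Therefore R3C1 = 9.

9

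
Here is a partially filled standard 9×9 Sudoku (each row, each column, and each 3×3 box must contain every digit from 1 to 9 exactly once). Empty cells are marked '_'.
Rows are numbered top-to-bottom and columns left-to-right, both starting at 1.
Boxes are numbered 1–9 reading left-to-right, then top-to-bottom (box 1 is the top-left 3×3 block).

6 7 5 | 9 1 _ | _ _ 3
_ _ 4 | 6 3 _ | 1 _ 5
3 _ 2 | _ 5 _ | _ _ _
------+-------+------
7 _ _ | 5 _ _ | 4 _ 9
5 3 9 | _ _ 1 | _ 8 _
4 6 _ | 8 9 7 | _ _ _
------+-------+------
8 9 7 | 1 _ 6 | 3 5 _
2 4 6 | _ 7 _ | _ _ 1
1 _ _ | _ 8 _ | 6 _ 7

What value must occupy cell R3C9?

8

Cell R3C9 itself could take any of {4, 6, 8} by direct elimination.
Consider where 8 can go in column 9.
R5C9 is out (row 5 already has a 8).
R6C9 is out (row 6 already has a 8).
R7C9 is out (row 7 already has a 8).
So the only cell in column 9 that can hold 8 is R3C9.
Therefore R3C9 = 8.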